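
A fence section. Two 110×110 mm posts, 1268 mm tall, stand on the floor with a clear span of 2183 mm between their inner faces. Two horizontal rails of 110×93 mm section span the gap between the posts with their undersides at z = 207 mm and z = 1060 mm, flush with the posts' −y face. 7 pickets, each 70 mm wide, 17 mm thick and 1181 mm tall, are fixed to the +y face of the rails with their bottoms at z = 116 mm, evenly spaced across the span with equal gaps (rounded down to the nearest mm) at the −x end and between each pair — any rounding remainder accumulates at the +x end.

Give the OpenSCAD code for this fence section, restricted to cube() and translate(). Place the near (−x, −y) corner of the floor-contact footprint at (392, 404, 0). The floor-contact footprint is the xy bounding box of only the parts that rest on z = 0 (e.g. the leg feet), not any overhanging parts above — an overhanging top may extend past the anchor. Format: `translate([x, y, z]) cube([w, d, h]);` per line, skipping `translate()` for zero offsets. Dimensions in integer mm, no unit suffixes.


translate([392, 404, 0]) cube([110, 110, 1268]);
translate([2685, 404, 0]) cube([110, 110, 1268]);
translate([502, 404, 207]) cube([2183, 110, 93]);
translate([502, 404, 1060]) cube([2183, 110, 93]);
translate([713, 514, 116]) cube([70, 17, 1181]);
translate([994, 514, 116]) cube([70, 17, 1181]);
translate([1275, 514, 116]) cube([70, 17, 1181]);
translate([1556, 514, 116]) cube([70, 17, 1181]);
translate([1837, 514, 116]) cube([70, 17, 1181]);
translate([2118, 514, 116]) cube([70, 17, 1181]);
translate([2399, 514, 116]) cube([70, 17, 1181]);


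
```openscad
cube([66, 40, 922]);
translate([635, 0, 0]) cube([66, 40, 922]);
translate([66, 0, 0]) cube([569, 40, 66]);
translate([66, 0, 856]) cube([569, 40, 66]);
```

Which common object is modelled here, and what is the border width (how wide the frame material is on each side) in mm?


A picture frame. The border width is 66 mm.

Four thin pieces enclosing a rectangular opening — a picture frame. The two full-height stiles are 922 mm tall; the top rail sits at z = 856 and is 66 mm tall, so the border above the opening is 922 − 856 = 66 mm, matching the stile x-width.


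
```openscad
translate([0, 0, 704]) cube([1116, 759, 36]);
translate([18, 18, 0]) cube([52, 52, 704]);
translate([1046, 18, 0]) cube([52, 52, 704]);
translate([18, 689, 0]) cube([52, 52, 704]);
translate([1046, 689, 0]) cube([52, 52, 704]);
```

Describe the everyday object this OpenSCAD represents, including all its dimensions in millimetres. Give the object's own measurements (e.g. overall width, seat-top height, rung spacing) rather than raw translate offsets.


A table: top 1116 mm (x) × 759 mm (y), 36 mm thick, upper face at z = 740 mm, on four 52×52 mm square legs, each inset 18 mm from the nearest pair of top edges from z = 0 to the bottom of the top.


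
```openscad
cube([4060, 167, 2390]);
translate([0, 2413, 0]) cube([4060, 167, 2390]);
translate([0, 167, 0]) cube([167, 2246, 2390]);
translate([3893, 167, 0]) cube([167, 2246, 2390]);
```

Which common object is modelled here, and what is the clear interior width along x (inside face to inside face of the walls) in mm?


A house (or room) frame. The interior width is 3726 mm.

Four 2390 mm walls enclosing a rectangle with no floor or roof — a room or house frame. Outside width is 4060 mm and wall thickness is 167 mm, so the interior width is 4060 − 2 × 167 = 3726 mm.


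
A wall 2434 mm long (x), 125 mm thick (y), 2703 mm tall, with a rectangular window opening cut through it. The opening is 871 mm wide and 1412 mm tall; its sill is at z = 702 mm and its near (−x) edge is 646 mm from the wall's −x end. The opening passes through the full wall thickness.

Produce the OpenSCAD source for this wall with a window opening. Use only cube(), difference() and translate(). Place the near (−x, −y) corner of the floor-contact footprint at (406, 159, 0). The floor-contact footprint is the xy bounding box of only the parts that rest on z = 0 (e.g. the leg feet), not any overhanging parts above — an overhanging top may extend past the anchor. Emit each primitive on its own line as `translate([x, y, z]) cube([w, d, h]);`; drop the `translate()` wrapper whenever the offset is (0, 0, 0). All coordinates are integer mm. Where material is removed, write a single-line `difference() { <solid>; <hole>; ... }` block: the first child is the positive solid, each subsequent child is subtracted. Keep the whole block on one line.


difference() { translate([406, 159, 0]) cube([2434, 125, 2703]); translate([1052, 159, 702]) cube([871, 125, 1412]); }


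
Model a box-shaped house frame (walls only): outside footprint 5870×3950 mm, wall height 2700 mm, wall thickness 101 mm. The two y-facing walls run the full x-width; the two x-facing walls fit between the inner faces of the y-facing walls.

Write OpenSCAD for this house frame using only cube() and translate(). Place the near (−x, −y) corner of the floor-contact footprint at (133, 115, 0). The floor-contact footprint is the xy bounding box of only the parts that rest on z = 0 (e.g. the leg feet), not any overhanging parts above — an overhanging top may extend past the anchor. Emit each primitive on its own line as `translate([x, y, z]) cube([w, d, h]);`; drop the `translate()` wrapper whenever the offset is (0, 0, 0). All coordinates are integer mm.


translate([133, 115, 0]) cube([5870, 101, 2700]);
translate([133, 3964, 0]) cube([5870, 101, 2700]);
translate([133, 216, 0]) cube([101, 3748, 2700]);
translate([5902, 216, 0]) cube([101, 3748, 2700]);


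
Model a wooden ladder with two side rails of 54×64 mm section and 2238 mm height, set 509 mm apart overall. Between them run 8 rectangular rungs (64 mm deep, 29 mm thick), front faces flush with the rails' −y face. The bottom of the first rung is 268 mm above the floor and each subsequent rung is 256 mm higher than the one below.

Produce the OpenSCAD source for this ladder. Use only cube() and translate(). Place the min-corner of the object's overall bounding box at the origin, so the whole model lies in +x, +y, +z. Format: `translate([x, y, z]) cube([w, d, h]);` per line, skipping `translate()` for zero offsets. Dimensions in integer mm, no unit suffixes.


// rung span = 509 - 2*54 = 401
// rung[k] z = 268 + k*256
cube([54, 64, 2238]);
translate([455, 0, 0]) cube([54, 64, 2238]);
translate([54, 0, 268]) cube([401, 64, 29]);
translate([54, 0, 524]) cube([401, 64, 29]);
translate([54, 0, 780]) cube([401, 64, 29]);
translate([54, 0, 1036]) cube([401, 64, 29]);
translate([54, 0, 1292]) cube([401, 64, 29]);
translate([54, 0, 1548]) cube([401, 64, 29]);
translate([54, 0, 1804]) cube([401, 64, 29]);
translate([54, 0, 2060]) cube([401, 64, 29]);


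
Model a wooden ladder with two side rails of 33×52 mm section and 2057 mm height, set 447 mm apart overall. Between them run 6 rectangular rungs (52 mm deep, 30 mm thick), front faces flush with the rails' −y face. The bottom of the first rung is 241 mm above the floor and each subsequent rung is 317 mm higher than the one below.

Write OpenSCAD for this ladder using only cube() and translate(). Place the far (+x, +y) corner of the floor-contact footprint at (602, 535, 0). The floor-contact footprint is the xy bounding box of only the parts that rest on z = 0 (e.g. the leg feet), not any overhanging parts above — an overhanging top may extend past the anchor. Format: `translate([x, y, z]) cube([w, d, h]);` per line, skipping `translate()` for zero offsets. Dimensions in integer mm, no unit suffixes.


translate([155, 483, 0]) cube([33, 52, 2057]);
translate([569, 483, 0]) cube([33, 52, 2057]);
translate([188, 483, 241]) cube([381, 52, 30]);
translate([188, 483, 558]) cube([381, 52, 30]);
translate([188, 483, 875]) cube([381, 52, 30]);
translate([188, 483, 1192]) cube([381, 52, 30]);
translate([188, 483, 1509]) cube([381, 52, 30]);
translate([188, 483, 1826]) cube([381, 52, 30]);


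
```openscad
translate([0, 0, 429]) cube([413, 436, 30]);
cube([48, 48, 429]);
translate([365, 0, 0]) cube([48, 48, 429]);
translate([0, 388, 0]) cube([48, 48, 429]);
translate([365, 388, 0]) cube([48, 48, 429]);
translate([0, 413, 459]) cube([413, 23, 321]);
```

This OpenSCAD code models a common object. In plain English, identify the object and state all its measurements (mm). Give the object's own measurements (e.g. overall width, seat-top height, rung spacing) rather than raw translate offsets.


A chair. The seat is a 413×436×30 mm slab with its top at z = 459 mm, on four 48×48 mm corner legs (flush with the seat edges, standing on z = 0). A flat backrest 23 mm thick, 321 mm tall, spans the full seat width and rises from the seat top along its +y edge, rear face flush with the rear of the seat.


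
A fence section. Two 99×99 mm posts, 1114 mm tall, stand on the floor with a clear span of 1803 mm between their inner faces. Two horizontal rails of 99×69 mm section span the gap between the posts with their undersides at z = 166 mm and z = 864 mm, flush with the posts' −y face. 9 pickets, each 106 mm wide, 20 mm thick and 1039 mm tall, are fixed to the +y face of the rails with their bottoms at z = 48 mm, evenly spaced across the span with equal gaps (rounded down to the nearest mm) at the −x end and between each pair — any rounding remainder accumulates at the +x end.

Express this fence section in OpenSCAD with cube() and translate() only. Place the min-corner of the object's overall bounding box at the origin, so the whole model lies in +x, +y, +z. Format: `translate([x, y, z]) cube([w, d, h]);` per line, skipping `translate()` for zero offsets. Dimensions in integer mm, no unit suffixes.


cube([99, 99, 1114]);
translate([1902, 0, 0]) cube([99, 99, 1114]);
translate([99, 0, 166]) cube([1803, 99, 69]);
translate([99, 0, 864]) cube([1803, 99, 69]);
translate([183, 99, 48]) cube([106, 20, 1039]);
translate([373, 99, 48]) cube([106, 20, 1039]);
translate([563, 99, 48]) cube([106, 20, 1039]);
translate([753, 99, 48]) cube([106, 20, 1039]);
translate([943, 99, 48]) cube([106, 20, 1039]);
translate([1133, 99, 48]) cube([106, 20, 1039]);
translate([1323, 99, 48]) cube([106, 20, 1039]);
translate([1513, 99, 48]) cube([106, 20, 1039]);
translate([1703, 99, 48]) cube([106, 20, 1039]);


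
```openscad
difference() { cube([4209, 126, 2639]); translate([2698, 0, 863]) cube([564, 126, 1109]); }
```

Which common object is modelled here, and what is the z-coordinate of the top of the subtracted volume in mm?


A wall with a window opening. The window head height is 1972 mm.

A wall with a rectangular opening subtracted — a window. Sill at z = 863, opening 1109 mm tall, so the head is at 863 + 1109 = 1972 mm.


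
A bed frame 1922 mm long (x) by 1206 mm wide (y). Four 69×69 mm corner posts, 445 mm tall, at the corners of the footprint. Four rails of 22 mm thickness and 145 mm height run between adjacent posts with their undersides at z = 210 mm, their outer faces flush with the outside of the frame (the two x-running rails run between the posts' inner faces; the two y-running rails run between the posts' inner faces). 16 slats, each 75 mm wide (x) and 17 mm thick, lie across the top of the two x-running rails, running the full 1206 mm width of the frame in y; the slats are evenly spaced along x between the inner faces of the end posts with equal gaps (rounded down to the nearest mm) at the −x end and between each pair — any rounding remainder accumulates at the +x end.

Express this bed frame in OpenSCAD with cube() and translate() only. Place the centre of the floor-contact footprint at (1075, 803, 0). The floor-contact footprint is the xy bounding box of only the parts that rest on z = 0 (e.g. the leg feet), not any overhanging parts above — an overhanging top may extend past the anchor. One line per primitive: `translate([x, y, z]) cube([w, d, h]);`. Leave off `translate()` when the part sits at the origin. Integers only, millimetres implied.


translate([114, 200, 0]) cube([69, 69, 445]);
translate([114, 1337, 0]) cube([69, 69, 445]);
translate([1967, 200, 0]) cube([69, 69, 445]);
translate([1967, 1337, 0]) cube([69, 69, 445]);
translate([183, 200, 210]) cube([1784, 22, 145]);
translate([183, 1384, 210]) cube([1784, 22, 145]);
translate([114, 269, 210]) cube([22, 1068, 145]);
translate([2014, 269, 210]) cube([22, 1068, 145]);
translate([217, 200, 355]) cube([75, 1206, 17]);
translate([326, 200, 355]) cube([75, 1206, 17]);
translate([435, 200, 355]) cube([75, 1206, 17]);
translate([544, 200, 355]) cube([75, 1206, 17]);
translate([653, 200, 355]) cube([75, 1206, 17]);
translate([762, 200, 355]) cube([75, 1206, 17]);
translate([871, 200, 355]) cube([75, 1206, 17]);
translate([980, 200, 355]) cube([75, 1206, 17]);
translate([1089, 200, 355]) cube([75, 1206, 17]);
translate([1198, 200, 355]) cube([75, 1206, 17]);
translate([1307, 200, 355]) cube([75, 1206, 17]);
translate([1416, 200, 355]) cube([75, 1206, 17]);
translate([1525, 200, 355]) cube([75, 1206, 17]);
translate([1634, 200, 355]) cube([75, 1206, 17]);
translate([1743, 200, 355]) cube([75, 1206, 17]);
translate([1852, 200, 355]) cube([75, 1206, 17]);


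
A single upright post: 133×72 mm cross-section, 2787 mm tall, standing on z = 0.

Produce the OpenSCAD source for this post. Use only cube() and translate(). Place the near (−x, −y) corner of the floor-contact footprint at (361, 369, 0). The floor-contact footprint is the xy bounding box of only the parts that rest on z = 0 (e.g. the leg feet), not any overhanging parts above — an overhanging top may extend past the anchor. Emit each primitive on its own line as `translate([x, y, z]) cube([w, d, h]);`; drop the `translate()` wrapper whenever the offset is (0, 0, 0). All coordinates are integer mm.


translate([361, 369, 0]) cube([133, 72, 2787]);


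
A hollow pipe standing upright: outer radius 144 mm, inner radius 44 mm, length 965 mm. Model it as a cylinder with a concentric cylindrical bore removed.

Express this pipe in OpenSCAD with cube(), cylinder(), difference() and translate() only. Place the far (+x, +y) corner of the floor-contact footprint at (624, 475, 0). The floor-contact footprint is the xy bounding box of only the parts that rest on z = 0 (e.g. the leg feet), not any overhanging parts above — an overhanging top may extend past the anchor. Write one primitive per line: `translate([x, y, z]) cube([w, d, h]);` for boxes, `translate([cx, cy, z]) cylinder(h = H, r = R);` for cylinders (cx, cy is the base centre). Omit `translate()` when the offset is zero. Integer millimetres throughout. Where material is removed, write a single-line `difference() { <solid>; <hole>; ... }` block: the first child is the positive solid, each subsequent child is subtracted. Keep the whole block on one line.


difference() { translate([480, 331, 0]) cylinder(h = 965, r = 144); translate([480, 331, 0]) cylinder(h = 965, r = 44); }


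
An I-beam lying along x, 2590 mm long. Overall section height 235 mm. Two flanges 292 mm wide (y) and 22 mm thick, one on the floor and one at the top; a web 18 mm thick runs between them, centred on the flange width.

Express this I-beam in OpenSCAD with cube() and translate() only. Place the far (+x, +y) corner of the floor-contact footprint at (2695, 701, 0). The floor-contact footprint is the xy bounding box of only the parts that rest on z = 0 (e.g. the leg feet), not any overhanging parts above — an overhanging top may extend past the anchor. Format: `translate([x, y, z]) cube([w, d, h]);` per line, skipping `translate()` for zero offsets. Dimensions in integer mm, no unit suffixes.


translate([105, 409, 0]) cube([2590, 292, 22]);
translate([105, 546, 22]) cube([2590, 18, 191]);
translate([105, 409, 213]) cube([2590, 292, 22]);


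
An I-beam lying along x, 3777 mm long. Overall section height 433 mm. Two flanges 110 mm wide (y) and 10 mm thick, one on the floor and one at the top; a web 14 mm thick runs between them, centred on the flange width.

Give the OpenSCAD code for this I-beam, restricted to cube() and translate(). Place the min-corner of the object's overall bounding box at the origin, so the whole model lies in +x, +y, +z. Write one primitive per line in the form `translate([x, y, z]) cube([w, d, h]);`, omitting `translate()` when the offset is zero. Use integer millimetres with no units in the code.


cube([3777, 110, 10]);
translate([0, 48, 10]) cube([3777, 14, 413]);
translate([0, 0, 423]) cube([3777, 110, 10]);


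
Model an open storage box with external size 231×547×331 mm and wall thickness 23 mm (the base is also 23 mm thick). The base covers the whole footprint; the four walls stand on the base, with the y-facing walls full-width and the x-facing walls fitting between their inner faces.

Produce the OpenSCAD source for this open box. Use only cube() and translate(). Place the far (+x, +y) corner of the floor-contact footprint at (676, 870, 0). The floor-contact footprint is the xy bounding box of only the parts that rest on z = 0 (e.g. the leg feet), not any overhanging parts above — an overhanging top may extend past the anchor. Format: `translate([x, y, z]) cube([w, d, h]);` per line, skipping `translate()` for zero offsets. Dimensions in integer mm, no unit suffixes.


translate([445, 323, 0]) cube([231, 547, 23]);
translate([445, 323, 23]) cube([231, 23, 308]);
translate([445, 847, 23]) cube([231, 23, 308]);
translate([445, 346, 23]) cube([23, 501, 308]);
translate([653, 346, 23]) cube([23, 501, 308]);


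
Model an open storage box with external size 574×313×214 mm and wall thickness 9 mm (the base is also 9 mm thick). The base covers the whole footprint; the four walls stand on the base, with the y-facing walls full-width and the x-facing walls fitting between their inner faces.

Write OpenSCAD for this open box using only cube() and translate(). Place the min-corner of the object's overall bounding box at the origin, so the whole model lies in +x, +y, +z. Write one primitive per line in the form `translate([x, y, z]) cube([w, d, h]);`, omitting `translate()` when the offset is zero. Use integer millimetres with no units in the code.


cube([574, 313, 9]);
translate([0, 0, 9]) cube([574, 9, 205]);
translate([0, 304, 9]) cube([574, 9, 205]);
translate([0, 9, 9]) cube([9, 295, 205]);
translate([565, 9, 9]) cube([9, 295, 205]);


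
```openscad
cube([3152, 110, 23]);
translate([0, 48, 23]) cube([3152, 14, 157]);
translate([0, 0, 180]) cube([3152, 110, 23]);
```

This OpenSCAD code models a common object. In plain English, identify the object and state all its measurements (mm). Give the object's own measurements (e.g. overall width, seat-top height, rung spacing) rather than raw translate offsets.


An I-beam lying along x, 3152 mm long. Overall section height 203 mm. Two flanges 110 mm wide (y) and 23 mm thick, one on the floor and one at the top; a web 14 mm thick runs between them, centred on the flange width.


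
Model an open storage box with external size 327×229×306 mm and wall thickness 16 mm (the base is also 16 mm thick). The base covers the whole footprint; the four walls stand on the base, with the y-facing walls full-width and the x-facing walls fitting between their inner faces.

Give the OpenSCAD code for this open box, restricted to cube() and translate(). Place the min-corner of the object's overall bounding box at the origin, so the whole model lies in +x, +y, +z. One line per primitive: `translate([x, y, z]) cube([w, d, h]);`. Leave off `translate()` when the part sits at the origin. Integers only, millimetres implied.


cube([327, 229, 16]);
translate([0, 0, 16]) cube([327, 16, 290]);
translate([0, 213, 16]) cube([327, 16, 290]);
translate([0, 16, 16]) cube([16, 197, 290]);
translate([311, 16, 16]) cube([16, 197, 290]);


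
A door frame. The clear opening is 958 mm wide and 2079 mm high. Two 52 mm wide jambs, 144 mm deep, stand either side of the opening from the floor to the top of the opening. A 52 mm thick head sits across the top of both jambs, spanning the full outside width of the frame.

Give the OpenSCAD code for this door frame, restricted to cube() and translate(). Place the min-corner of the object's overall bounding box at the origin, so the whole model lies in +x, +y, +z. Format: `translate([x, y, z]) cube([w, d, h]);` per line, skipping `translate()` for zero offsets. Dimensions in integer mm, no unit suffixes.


cube([52, 144, 2079]);
translate([1010, 0, 0]) cube([52, 144, 2079]);
translate([0, 0, 2079]) cube([1062, 144, 52]);


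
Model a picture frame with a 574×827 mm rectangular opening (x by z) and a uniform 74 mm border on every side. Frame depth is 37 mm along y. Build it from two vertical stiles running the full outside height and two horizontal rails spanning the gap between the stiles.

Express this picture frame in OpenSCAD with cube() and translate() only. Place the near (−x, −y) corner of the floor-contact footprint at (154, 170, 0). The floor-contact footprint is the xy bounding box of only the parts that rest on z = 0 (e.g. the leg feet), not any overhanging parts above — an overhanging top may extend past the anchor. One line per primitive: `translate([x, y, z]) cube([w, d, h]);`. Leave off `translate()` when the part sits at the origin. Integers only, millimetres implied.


translate([154, 170, 0]) cube([74, 37, 975]);
translate([802, 170, 0]) cube([74, 37, 975]);
translate([228, 170, 0]) cube([574, 37, 74]);
translate([228, 170, 901]) cube([574, 37, 74]);


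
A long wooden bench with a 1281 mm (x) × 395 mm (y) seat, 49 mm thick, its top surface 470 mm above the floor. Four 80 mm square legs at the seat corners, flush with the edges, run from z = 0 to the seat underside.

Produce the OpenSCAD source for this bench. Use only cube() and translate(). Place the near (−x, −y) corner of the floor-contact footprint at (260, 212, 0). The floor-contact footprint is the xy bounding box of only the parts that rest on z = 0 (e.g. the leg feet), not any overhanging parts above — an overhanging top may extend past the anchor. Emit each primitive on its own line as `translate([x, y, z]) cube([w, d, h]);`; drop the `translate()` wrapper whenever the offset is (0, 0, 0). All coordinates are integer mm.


translate([260, 212, 421]) cube([1281, 395, 49]);
translate([260, 212, 0]) cube([80, 80, 421]);
translate([260, 527, 0]) cube([80, 80, 421]);
translate([1461, 212, 0]) cube([80, 80, 421]);
translate([1461, 527, 0]) cube([80, 80, 421]);


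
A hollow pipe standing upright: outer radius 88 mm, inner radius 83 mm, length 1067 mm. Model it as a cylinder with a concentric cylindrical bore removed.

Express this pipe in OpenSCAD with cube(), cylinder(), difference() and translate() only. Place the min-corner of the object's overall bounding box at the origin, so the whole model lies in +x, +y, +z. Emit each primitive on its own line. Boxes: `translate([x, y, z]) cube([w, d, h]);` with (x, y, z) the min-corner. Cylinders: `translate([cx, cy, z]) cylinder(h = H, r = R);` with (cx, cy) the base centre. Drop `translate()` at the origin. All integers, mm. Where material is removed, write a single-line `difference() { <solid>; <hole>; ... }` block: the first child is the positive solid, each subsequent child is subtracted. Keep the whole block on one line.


difference() { translate([88, 88, 0]) cylinder(h = 1067, r = 88); translate([88, 88, 0]) cylinder(h = 1067, r = 83); }


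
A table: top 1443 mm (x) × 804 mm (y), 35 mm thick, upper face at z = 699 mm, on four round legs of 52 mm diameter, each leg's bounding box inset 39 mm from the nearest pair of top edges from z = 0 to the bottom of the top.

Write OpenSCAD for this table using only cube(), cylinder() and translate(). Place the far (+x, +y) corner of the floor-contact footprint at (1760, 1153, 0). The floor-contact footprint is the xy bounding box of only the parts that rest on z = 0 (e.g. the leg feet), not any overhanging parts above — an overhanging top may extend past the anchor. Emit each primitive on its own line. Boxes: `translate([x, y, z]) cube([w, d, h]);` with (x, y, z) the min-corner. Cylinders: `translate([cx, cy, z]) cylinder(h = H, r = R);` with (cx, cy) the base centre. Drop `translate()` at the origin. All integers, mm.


// leg_h = 699 - 35 = 664
translate([356, 388, 664]) cube([1443, 804, 35]);
translate([421, 453, 0]) cylinder(h = 664, r = 26);
translate([1734, 453, 0]) cylinder(h = 664, r = 26);
translate([421, 1127, 0]) cylinder(h = 664, r = 26);
translate([1734, 1127, 0]) cylinder(h = 664, r = 26);


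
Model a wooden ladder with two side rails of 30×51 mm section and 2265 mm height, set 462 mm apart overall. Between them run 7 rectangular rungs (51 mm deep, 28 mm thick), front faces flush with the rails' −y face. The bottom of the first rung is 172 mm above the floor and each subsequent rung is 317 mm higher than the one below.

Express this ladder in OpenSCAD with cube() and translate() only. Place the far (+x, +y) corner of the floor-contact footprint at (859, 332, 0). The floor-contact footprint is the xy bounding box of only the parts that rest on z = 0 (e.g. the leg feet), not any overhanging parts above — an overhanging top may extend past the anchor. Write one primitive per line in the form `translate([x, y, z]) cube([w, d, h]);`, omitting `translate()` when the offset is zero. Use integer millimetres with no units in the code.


translate([397, 281, 0]) cube([30, 51, 2265]);
translate([829, 281, 0]) cube([30, 51, 2265]);
translate([427, 281, 172]) cube([402, 51, 28]);
translate([427, 281, 489]) cube([402, 51, 28]);
translate([427, 281, 806]) cube([402, 51, 28]);
translate([427, 281, 1123]) cube([402, 51, 28]);
translate([427, 281, 1440]) cube([402, 51, 28]);
translate([427, 281, 1757]) cube([402, 51, 28]);
translate([427, 281, 2074]) cube([402, 51, 28]);


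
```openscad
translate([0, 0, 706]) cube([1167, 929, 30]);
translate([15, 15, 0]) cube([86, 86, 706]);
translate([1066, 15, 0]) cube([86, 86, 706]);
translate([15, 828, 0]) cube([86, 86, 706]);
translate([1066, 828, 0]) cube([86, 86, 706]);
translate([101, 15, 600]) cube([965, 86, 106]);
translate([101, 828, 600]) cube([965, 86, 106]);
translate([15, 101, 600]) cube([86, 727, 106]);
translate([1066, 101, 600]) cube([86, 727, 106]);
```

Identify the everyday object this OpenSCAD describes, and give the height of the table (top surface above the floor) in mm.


A table. The table height is 736 mm.

A 1167×929×30 slab sits at z = 706 on four 86 mm square posts — a table. The top surface is at 706 + 30 = 736 mm.


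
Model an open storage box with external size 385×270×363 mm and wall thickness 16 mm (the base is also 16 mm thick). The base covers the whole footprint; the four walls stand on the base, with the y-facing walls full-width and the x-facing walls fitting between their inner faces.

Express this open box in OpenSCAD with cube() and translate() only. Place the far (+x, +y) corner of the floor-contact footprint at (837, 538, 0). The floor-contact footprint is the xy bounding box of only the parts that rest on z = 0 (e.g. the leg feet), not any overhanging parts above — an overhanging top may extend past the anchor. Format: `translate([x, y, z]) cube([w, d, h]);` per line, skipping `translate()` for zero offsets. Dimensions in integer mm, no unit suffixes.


translate([452, 268, 0]) cube([385, 270, 16]);
translate([452, 268, 16]) cube([385, 16, 347]);
translate([452, 522, 16]) cube([385, 16, 347]);
translate([452, 284, 16]) cube([16, 238, 347]);
translate([821, 284, 16]) cube([16, 238, 347]);


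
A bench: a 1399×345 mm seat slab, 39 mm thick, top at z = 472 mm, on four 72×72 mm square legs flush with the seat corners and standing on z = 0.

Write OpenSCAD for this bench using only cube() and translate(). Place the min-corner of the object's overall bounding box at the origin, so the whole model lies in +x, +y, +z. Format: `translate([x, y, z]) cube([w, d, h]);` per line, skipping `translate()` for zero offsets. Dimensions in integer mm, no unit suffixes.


translate([0, 0, 433]) cube([1399, 345, 39]);
cube([72, 72, 433]);
translate([0, 273, 0]) cube([72, 72, 433]);
translate([1327, 0, 0]) cube([72, 72, 433]);
translate([1327, 273, 0]) cube([72, 72, 433]);


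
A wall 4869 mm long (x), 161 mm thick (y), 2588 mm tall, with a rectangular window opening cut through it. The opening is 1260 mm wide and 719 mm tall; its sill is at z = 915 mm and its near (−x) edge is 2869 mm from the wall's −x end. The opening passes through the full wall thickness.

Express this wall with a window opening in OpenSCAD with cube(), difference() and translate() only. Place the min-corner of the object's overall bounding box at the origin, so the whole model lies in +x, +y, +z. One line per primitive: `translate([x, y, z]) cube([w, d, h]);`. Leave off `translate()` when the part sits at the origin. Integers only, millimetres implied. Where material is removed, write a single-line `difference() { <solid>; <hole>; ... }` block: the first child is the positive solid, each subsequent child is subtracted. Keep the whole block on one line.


difference() { cube([4869, 161, 2588]); translate([2869, 0, 915]) cube([1260, 161, 719]); }


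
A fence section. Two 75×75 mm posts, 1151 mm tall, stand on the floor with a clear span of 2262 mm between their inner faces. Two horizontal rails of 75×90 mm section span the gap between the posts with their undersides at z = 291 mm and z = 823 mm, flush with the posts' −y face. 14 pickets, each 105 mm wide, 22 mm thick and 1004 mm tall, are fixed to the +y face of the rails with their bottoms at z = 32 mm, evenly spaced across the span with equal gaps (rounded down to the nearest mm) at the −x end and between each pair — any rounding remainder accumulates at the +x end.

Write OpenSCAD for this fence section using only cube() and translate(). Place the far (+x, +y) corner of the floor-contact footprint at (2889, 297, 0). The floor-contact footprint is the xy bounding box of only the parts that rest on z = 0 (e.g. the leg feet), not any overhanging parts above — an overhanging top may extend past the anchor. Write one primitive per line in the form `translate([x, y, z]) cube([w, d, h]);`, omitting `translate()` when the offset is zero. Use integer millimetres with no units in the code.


translate([477, 222, 0]) cube([75, 75, 1151]);
translate([2814, 222, 0]) cube([75, 75, 1151]);
translate([552, 222, 291]) cube([2262, 75, 90]);
translate([552, 222, 823]) cube([2262, 75, 90]);
translate([604, 297, 32]) cube([105, 22, 1004]);
translate([761, 297, 32]) cube([105, 22, 1004]);
translate([918, 297, 32]) cube([105, 22, 1004]);
translate([1075, 297, 32]) cube([105, 22, 1004]);
translate([1232, 297, 32]) cube([105, 22, 1004]);
translate([1389, 297, 32]) cube([105, 22, 1004]);
translate([1546, 297, 32]) cube([105, 22, 1004]);
translate([1703, 297, 32]) cube([105, 22, 1004]);
translate([1860, 297, 32]) cube([105, 22, 1004]);
translate([2017, 297, 32]) cube([105, 22, 1004]);
translate([2174, 297, 32]) cube([105, 22, 1004]);
translate([2331, 297, 32]) cube([105, 22, 1004]);
translate([2488, 297, 32]) cube([105, 22, 1004]);
translate([2645, 297, 32]) cube([105, 22, 1004]);


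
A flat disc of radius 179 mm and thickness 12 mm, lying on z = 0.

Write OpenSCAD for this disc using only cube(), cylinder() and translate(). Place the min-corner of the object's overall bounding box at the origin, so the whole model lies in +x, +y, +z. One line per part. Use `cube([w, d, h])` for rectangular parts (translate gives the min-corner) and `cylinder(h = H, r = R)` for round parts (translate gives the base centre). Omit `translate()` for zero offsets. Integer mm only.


translate([179, 179, 0]) cylinder(h = 12, r = 179);


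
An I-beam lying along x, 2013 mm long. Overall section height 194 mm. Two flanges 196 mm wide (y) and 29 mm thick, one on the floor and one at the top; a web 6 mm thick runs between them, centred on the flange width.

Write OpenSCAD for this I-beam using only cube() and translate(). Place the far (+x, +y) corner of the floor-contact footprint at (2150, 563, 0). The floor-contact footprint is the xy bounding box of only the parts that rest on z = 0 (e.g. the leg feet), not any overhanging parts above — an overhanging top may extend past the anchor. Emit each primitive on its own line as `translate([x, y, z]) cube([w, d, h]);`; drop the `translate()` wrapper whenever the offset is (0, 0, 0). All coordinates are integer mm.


translate([137, 367, 0]) cube([2013, 196, 29]);
translate([137, 462, 29]) cube([2013, 6, 136]);
translate([137, 367, 165]) cube([2013, 196, 29]);


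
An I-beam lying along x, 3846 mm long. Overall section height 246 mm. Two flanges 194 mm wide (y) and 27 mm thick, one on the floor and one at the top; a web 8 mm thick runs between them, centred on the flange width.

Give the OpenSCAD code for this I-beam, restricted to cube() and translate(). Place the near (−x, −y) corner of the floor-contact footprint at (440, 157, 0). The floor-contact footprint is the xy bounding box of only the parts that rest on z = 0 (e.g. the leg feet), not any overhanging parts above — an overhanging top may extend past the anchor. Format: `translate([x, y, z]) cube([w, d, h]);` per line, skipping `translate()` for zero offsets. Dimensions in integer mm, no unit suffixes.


translate([440, 157, 0]) cube([3846, 194, 27]);
translate([440, 250, 27]) cube([3846, 8, 192]);
translate([440, 157, 219]) cube([3846, 194, 27]);


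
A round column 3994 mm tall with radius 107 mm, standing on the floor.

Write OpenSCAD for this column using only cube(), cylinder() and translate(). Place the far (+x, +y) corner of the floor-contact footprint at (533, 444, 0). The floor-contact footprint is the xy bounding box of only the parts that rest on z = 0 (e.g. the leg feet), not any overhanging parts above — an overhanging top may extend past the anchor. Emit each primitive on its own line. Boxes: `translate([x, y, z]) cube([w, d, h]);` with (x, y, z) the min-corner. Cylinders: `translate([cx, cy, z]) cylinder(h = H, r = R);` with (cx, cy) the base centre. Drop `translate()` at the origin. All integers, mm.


translate([426, 337, 0]) cylinder(h = 3994, r = 107);


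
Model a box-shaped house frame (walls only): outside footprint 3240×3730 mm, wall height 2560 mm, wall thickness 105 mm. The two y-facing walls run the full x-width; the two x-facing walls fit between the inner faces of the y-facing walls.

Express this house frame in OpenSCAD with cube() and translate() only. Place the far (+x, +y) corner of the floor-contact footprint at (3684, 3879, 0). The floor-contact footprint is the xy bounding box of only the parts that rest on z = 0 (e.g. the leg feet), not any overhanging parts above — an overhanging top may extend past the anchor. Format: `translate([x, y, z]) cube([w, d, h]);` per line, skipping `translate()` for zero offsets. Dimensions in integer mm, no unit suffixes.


translate([444, 149, 0]) cube([3240, 105, 2560]);
translate([444, 3774, 0]) cube([3240, 105, 2560]);
translate([444, 254, 0]) cube([105, 3520, 2560]);
translate([3579, 254, 0]) cube([105, 3520, 2560]);


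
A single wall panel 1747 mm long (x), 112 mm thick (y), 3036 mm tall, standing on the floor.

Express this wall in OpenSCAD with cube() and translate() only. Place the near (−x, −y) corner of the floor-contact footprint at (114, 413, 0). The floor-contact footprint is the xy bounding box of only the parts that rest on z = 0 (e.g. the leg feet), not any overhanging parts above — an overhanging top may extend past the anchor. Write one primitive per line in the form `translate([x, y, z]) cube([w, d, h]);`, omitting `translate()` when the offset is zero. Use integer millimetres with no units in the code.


translate([114, 413, 0]) cube([1747, 112, 3036]);


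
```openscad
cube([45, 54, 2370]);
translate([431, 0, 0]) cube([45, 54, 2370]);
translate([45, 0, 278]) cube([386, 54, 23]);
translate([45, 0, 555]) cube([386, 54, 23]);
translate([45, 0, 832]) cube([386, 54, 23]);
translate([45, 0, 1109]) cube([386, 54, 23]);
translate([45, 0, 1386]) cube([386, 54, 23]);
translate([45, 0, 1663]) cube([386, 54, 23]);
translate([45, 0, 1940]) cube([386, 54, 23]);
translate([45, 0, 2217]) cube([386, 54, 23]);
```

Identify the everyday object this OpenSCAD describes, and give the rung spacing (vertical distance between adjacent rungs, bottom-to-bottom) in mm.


A ladder. The rung spacing is 277 mm.

Two tall 45×54 posts with 8 short bars between them — a ladder. Adjacent rungs sit at z = 278 and z = 555, so the spacing is 555 − 278 = 277 mm.


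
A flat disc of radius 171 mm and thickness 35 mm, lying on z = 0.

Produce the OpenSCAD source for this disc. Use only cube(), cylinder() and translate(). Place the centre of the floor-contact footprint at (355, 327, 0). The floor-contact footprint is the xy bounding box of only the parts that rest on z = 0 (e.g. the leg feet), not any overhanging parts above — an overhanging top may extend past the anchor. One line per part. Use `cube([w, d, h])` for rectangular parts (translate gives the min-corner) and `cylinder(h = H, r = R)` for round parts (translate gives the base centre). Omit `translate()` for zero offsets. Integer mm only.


translate([355, 327, 0]) cylinder(h = 35, r = 171);


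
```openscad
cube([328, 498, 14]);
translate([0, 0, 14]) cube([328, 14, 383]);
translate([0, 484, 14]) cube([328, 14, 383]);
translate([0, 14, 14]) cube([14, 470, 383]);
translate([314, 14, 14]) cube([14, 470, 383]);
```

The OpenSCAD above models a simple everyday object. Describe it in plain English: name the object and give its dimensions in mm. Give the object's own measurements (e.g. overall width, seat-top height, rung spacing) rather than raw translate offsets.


An open-topped rectangular box: outside dimensions 328×498×397 mm, with a uniform wall and base thickness of 14 mm. The base is a full 328×498 slab on the floor; four walls sit on top of the base. The front and back walls (the −y and +y sides) span the full width; the two side walls fit between them.


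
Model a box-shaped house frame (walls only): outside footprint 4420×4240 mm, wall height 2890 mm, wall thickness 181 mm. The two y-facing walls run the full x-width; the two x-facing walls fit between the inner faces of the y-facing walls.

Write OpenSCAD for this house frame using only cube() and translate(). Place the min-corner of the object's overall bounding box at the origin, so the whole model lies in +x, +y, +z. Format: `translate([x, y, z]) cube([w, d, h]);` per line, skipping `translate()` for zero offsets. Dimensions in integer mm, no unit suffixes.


cube([4420, 181, 2890]);
translate([0, 4059, 0]) cube([4420, 181, 2890]);
translate([0, 181, 0]) cube([181, 3878, 2890]);
translate([4239, 181, 0]) cube([181, 3878, 2890]);


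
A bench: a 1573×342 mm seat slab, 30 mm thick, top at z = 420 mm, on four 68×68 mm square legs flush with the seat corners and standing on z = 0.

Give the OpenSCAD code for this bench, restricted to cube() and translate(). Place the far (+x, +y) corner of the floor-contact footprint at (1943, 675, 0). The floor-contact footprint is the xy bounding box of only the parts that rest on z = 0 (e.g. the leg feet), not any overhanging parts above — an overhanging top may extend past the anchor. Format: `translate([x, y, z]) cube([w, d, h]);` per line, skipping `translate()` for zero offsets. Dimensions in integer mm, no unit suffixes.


// leg_h = 420 − 30 = 390
translate([370, 333, 390]) cube([1573, 342, 30]);
translate([370, 333, 0]) cube([68, 68, 390]);
translate([370, 607, 0]) cube([68, 68, 390]);
translate([1875, 333, 0]) cube([68, 68, 390]);
translate([1875, 607, 0]) cube([68, 68, 390]);


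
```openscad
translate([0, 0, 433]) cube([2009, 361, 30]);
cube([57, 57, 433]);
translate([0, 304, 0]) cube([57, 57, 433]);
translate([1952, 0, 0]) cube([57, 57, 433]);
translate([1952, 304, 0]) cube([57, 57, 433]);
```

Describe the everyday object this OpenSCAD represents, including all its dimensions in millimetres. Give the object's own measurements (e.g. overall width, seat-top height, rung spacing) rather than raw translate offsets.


A long wooden bench with a 2009 mm (x) × 361 mm (y) seat, 30 mm thick, its top surface 463 mm above the floor. Four 57 mm square legs at the seat corners, flush with the edges, run from z = 0 to the seat underside.
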